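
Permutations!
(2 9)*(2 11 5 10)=(2 9 11 5 10)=[0, 1, 9, 3, 4, 10, 6, 7, 8, 11, 2, 5]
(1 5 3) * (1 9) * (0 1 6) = (0 1 5 3 9 6) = [1, 5, 2, 9, 4, 3, 0, 7, 8, 6]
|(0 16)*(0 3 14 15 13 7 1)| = |(0 16 3 14 15 13 7 1)| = 8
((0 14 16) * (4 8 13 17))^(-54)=((0 14 16)(4 8 13 17))^(-54)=(4 13)(8 17)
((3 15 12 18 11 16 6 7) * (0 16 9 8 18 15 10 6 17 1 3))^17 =(0 16 17 1 3 10 6 7)(8 18 11 9)(12 15)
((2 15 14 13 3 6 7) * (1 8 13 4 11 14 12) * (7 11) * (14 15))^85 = (1 11 13 12 6 8 15 3)(2 14 4 7)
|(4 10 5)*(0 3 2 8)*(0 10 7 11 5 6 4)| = 10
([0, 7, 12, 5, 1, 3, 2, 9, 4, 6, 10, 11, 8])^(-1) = (1 4 8 12 2 6 9 7)(3 5)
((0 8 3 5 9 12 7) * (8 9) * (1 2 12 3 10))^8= (0 12 1 8 3)(2 10 5 9 7)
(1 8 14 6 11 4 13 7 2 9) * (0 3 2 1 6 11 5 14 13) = [3, 8, 9, 2, 0, 14, 5, 1, 13, 6, 10, 4, 12, 7, 11] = (0 3 2 9 6 5 14 11 4)(1 8 13 7)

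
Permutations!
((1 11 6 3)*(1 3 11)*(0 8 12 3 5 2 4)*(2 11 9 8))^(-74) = (0 2 4)(3 6 12 11 8 5 9)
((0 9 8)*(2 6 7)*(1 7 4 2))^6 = ((0 9 8)(1 7)(2 6 4))^6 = (9)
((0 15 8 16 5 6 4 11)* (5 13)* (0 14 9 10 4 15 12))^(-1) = (0 12)(4 10 9 14 11)(5 13 16 8 15 6)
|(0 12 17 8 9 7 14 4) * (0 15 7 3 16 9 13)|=60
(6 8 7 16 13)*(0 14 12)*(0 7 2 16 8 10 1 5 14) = [0, 5, 16, 3, 4, 14, 10, 8, 2, 9, 1, 11, 7, 6, 12, 15, 13] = (1 5 14 12 7 8 2 16 13 6 10)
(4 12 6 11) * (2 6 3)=(2 6 11 4 12 3)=[0, 1, 6, 2, 12, 5, 11, 7, 8, 9, 10, 4, 3]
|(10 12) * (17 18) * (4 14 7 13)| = 4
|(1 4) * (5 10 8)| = 6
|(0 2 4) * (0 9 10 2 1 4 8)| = |(0 1 4 9 10 2 8)| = 7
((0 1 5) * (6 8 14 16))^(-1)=(0 5 1)(6 16 14 8)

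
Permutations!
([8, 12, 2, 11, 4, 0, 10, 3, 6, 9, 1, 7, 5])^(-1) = [5, 10, 2, 7, 4, 12, 8, 11, 0, 9, 6, 3, 1]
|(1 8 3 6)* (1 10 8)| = 4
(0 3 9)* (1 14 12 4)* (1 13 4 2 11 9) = (0 3 1 14 12 2 11 9)(4 13) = [3, 14, 11, 1, 13, 5, 6, 7, 8, 0, 10, 9, 2, 4, 12]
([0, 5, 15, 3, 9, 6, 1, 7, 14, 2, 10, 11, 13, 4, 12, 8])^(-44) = [0, 5, 12, 3, 8, 6, 1, 7, 4, 14, 10, 11, 2, 15, 9, 13]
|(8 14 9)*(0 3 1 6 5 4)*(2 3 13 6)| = |(0 13 6 5 4)(1 2 3)(8 14 9)| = 15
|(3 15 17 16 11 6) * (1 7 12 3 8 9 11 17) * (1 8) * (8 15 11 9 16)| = |(1 7 12 3 11 6)(8 16 17)| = 6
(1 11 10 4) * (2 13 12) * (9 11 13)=(1 13 12 2 9 11 10 4)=[0, 13, 9, 3, 1, 5, 6, 7, 8, 11, 4, 10, 2, 12]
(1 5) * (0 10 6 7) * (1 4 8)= (0 10 6 7)(1 5 4 8)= [10, 5, 2, 3, 8, 4, 7, 0, 1, 9, 6]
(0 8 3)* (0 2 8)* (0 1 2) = [1, 2, 8, 0, 4, 5, 6, 7, 3] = (0 1 2 8 3)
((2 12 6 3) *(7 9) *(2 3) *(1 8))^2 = ((1 8)(2 12 6)(7 9))^2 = (2 6 12)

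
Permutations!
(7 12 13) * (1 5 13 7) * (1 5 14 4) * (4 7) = (1 14 7 12 4)(5 13) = [0, 14, 2, 3, 1, 13, 6, 12, 8, 9, 10, 11, 4, 5, 7]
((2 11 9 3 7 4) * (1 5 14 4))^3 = (1 4 9)(2 3 5)(7 14 11)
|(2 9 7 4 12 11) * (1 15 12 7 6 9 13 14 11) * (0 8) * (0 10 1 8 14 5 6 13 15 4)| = 44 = |(0 14 11 2 15 12 8 10 1 4 7)(5 6 9 13)|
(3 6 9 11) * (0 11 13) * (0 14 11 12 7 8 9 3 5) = (0 12 7 8 9 13 14 11 5)(3 6) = [12, 1, 2, 6, 4, 0, 3, 8, 9, 13, 10, 5, 7, 14, 11]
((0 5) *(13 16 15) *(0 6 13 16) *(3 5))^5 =((0 3 5 6 13)(15 16))^5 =(15 16)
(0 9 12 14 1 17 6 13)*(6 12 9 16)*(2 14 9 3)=[16, 17, 14, 2, 4, 5, 13, 7, 8, 3, 10, 11, 9, 0, 1, 15, 6, 12]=(0 16 6 13)(1 17 12 9 3 2 14)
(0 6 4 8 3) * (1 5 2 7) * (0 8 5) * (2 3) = (0 6 4 5 3 8 2 7 1) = [6, 0, 7, 8, 5, 3, 4, 1, 2]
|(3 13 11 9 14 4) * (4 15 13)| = |(3 4)(9 14 15 13 11)| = 10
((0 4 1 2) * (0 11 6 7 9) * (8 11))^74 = ((0 4 1 2 8 11 6 7 9))^74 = (0 1 8 6 9 4 2 11 7)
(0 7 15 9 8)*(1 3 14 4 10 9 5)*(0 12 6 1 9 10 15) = (0 7)(1 3 14 4 15 5 9 8 12 6) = [7, 3, 2, 14, 15, 9, 1, 0, 12, 8, 10, 11, 6, 13, 4, 5]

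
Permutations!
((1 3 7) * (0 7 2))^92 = (0 1 2 7 3) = ((0 7 1 3 2))^92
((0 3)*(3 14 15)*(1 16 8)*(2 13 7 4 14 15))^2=(0 3 15)(1 8 16)(2 7 14 13 4)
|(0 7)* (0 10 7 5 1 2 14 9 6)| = |(0 5 1 2 14 9 6)(7 10)| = 14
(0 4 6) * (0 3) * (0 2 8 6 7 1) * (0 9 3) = (0 4 7 1 9 3 2 8 6) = [4, 9, 8, 2, 7, 5, 0, 1, 6, 3]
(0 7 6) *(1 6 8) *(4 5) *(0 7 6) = [6, 0, 2, 3, 5, 4, 7, 8, 1] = (0 6 7 8 1)(4 5)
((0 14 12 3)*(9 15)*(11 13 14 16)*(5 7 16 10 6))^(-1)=((0 10 6 5 7 16 11 13 14 12 3)(9 15))^(-1)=(0 3 12 14 13 11 16 7 5 6 10)(9 15)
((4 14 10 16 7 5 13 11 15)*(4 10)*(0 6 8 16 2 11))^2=((0 6 8 16 7 5 13)(2 11 15 10)(4 14))^2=(0 8 7 13 6 16 5)(2 15)(10 11)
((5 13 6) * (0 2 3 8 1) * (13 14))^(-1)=(0 1 8 3 2)(5 6 13 14)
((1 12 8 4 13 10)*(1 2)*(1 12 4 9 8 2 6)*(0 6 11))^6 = (0 11 10 13 4 1 6)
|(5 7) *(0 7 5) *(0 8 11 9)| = |(0 7 8 11 9)| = 5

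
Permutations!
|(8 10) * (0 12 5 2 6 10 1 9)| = 9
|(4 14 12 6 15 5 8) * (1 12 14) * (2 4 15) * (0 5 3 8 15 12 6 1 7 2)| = 24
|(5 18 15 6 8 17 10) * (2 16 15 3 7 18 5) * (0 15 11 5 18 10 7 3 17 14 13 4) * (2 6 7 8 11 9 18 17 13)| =|(0 15 7 10 6 11 5 17 8 14 2 16 9 18 13 4)| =16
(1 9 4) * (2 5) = (1 9 4)(2 5) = [0, 9, 5, 3, 1, 2, 6, 7, 8, 4]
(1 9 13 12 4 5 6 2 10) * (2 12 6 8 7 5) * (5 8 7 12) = [0, 9, 10, 3, 2, 7, 5, 8, 12, 13, 1, 11, 4, 6] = (1 9 13 6 5 7 8 12 4 2 10)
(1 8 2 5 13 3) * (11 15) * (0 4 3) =(0 4 3 1 8 2 5 13)(11 15) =[4, 8, 5, 1, 3, 13, 6, 7, 2, 9, 10, 15, 12, 0, 14, 11]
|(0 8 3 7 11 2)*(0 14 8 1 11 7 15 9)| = 9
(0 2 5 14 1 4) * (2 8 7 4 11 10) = (0 8 7 4)(1 11 10 2 5 14) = [8, 11, 5, 3, 0, 14, 6, 4, 7, 9, 2, 10, 12, 13, 1]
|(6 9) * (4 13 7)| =|(4 13 7)(6 9)| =6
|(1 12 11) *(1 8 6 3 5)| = |(1 12 11 8 6 3 5)| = 7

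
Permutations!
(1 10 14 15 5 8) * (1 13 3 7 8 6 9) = [0, 10, 2, 7, 4, 6, 9, 8, 13, 1, 14, 11, 12, 3, 15, 5] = (1 10 14 15 5 6 9)(3 7 8 13)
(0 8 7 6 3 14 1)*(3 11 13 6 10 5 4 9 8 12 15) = (0 12 15 3 14 1)(4 9 8 7 10 5)(6 11 13) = [12, 0, 2, 14, 9, 4, 11, 10, 7, 8, 5, 13, 15, 6, 1, 3]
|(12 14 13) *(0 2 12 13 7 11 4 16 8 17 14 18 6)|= |(0 2 12 18 6)(4 16 8 17 14 7 11)|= 35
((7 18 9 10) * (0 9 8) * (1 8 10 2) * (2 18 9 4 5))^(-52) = (18)(0 5 1)(2 8 4)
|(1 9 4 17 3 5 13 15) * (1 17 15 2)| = |(1 9 4 15 17 3 5 13 2)| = 9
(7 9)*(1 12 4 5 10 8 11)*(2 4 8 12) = (1 2 4 5 10 12 8 11)(7 9) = [0, 2, 4, 3, 5, 10, 6, 9, 11, 7, 12, 1, 8]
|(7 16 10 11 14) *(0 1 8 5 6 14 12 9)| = |(0 1 8 5 6 14 7 16 10 11 12 9)| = 12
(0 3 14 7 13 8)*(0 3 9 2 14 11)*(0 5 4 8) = (0 9 2 14 7 13)(3 11 5 4 8) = [9, 1, 14, 11, 8, 4, 6, 13, 3, 2, 10, 5, 12, 0, 7]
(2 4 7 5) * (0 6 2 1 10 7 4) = (0 6 2)(1 10 7 5) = [6, 10, 0, 3, 4, 1, 2, 5, 8, 9, 7]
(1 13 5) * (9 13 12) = (1 12 9 13 5) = [0, 12, 2, 3, 4, 1, 6, 7, 8, 13, 10, 11, 9, 5]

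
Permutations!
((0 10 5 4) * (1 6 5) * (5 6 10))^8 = ((0 5 4)(1 10))^8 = (10)(0 4 5)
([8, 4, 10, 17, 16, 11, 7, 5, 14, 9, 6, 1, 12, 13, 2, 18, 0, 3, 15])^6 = [7, 2, 1, 3, 10, 8, 16, 0, 5, 9, 4, 14, 12, 13, 11, 15, 6, 17, 18]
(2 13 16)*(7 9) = (2 13 16)(7 9) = [0, 1, 13, 3, 4, 5, 6, 9, 8, 7, 10, 11, 12, 16, 14, 15, 2]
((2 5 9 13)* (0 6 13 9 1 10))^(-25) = ((0 6 13 2 5 1 10))^(-25) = (0 2 10 13 1 6 5)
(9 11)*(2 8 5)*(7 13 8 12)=[0, 1, 12, 3, 4, 2, 6, 13, 5, 11, 10, 9, 7, 8]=(2 12 7 13 8 5)(9 11)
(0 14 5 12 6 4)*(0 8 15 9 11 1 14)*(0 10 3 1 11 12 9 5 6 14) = (0 10 3 1)(4 8 15 5 9 12 14 6) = [10, 0, 2, 1, 8, 9, 4, 7, 15, 12, 3, 11, 14, 13, 6, 5]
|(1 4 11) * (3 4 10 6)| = 6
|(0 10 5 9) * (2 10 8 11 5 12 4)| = 20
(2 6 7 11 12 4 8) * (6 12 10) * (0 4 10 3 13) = (0 4 8 2 12 10 6 7 11 3 13) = [4, 1, 12, 13, 8, 5, 7, 11, 2, 9, 6, 3, 10, 0]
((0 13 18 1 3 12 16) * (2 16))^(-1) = (0 16 2 12 3 1 18 13)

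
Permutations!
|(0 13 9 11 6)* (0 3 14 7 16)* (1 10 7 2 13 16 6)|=10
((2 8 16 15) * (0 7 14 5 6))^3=(0 5 7 6 14)(2 15 16 8)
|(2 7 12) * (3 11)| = 6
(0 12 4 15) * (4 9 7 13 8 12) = (0 4 15)(7 13 8 12 9) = [4, 1, 2, 3, 15, 5, 6, 13, 12, 7, 10, 11, 9, 8, 14, 0]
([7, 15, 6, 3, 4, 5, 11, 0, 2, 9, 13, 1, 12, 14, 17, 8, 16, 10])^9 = (0 7)(1 2)(6 15)(8 11)(10 13 14 17)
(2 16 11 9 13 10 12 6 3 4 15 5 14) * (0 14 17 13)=(0 14 2 16 11 9)(3 4 15 5 17 13 10 12 6)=[14, 1, 16, 4, 15, 17, 3, 7, 8, 0, 12, 9, 6, 10, 2, 5, 11, 13]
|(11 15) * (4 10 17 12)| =|(4 10 17 12)(11 15)| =4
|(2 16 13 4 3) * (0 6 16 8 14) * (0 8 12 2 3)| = |(0 6 16 13 4)(2 12)(8 14)| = 10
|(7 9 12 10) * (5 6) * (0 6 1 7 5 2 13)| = 12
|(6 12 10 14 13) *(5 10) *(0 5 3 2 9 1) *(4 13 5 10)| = 12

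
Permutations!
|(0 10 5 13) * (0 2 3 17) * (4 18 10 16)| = |(0 16 4 18 10 5 13 2 3 17)| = 10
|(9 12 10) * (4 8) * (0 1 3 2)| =|(0 1 3 2)(4 8)(9 12 10)| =12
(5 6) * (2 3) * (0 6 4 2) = (0 6 5 4 2 3) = [6, 1, 3, 0, 2, 4, 5]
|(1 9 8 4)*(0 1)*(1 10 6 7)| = |(0 10 6 7 1 9 8 4)| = 8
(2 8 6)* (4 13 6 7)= (2 8 7 4 13 6)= [0, 1, 8, 3, 13, 5, 2, 4, 7, 9, 10, 11, 12, 6]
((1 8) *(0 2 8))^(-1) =((0 2 8 1))^(-1) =(0 1 8 2)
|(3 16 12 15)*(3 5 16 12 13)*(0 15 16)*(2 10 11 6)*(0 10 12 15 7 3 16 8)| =|(0 7 3 15 5 10 11 6 2 12 8)(13 16)| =22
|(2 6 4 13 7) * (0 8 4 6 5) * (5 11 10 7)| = |(0 8 4 13 5)(2 11 10 7)| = 20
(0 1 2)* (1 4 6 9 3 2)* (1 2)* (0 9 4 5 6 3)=(0 5 6 4 3 1 2 9)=[5, 2, 9, 1, 3, 6, 4, 7, 8, 0]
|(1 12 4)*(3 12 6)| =|(1 6 3 12 4)| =5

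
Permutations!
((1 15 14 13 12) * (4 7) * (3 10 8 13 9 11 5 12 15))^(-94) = ((1 3 10 8 13 15 14 9 11 5 12)(4 7))^(-94) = (1 15 12 13 5 8 11 10 9 3 14)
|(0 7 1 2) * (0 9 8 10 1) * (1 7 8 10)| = 7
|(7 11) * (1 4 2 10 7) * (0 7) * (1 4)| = 6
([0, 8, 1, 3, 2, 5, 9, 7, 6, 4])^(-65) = (1 8 6 9 4 2)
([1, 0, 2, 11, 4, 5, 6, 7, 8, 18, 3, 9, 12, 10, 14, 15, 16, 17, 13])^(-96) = [0, 1, 2, 3, 4, 5, 6, 7, 8, 9, 10, 11, 12, 13, 14, 15, 16, 17, 18]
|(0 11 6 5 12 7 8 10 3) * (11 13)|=10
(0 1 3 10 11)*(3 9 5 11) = [1, 9, 2, 10, 4, 11, 6, 7, 8, 5, 3, 0] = (0 1 9 5 11)(3 10)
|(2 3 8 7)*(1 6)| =|(1 6)(2 3 8 7)| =4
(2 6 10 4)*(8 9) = (2 6 10 4)(8 9) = [0, 1, 6, 3, 2, 5, 10, 7, 9, 8, 4]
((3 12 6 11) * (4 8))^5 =(3 12 6 11)(4 8)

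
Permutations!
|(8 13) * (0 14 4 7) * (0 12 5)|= |(0 14 4 7 12 5)(8 13)|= 6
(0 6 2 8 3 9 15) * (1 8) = [6, 8, 1, 9, 4, 5, 2, 7, 3, 15, 10, 11, 12, 13, 14, 0] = (0 6 2 1 8 3 9 15)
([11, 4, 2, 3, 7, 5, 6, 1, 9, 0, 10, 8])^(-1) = (0 9 8 11)(1 7 4)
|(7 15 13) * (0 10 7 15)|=|(0 10 7)(13 15)|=6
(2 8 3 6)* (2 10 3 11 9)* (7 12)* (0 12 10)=[12, 1, 8, 6, 4, 5, 0, 10, 11, 2, 3, 9, 7]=(0 12 7 10 3 6)(2 8 11 9)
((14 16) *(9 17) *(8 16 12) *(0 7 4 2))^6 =(17)(0 4)(2 7)(8 14)(12 16)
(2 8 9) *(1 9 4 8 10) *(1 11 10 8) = (1 9 2 8 4)(10 11) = [0, 9, 8, 3, 1, 5, 6, 7, 4, 2, 11, 10]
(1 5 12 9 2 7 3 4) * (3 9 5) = (1 3 4)(2 7 9)(5 12) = [0, 3, 7, 4, 1, 12, 6, 9, 8, 2, 10, 11, 5]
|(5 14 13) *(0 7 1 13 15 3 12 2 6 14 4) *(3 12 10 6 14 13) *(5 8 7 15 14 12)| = |(0 15 5 4)(1 3 10 6 13 8 7)(2 12)| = 28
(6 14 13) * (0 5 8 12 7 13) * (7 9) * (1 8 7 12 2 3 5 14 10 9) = (0 14)(1 8 2 3 5 7 13 6 10 9 12) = [14, 8, 3, 5, 4, 7, 10, 13, 2, 12, 9, 11, 1, 6, 0]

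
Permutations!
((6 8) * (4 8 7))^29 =(4 8 6 7)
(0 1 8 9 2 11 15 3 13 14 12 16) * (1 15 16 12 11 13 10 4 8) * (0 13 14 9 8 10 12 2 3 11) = (0 15 11 16 13 9 3 12 2 14)(4 10) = [15, 1, 14, 12, 10, 5, 6, 7, 8, 3, 4, 16, 2, 9, 0, 11, 13]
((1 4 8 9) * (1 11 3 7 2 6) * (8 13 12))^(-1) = ((1 4 13 12 8 9 11 3 7 2 6))^(-1) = (1 6 2 7 3 11 9 8 12 13 4)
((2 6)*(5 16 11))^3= ((2 6)(5 16 11))^3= (16)(2 6)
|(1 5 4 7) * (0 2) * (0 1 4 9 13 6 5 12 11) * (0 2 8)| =|(0 8)(1 12 11 2)(4 7)(5 9 13 6)| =4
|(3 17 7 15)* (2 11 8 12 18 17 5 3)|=|(2 11 8 12 18 17 7 15)(3 5)|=8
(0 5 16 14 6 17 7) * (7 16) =(0 5 7)(6 17 16 14) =[5, 1, 2, 3, 4, 7, 17, 0, 8, 9, 10, 11, 12, 13, 6, 15, 14, 16]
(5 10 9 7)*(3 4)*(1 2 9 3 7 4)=(1 2 9 4 7 5 10 3)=[0, 2, 9, 1, 7, 10, 6, 5, 8, 4, 3]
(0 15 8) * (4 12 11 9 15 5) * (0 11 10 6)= (0 5 4 12 10 6)(8 11 9 15)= [5, 1, 2, 3, 12, 4, 0, 7, 11, 15, 6, 9, 10, 13, 14, 8]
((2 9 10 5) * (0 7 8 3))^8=((0 7 8 3)(2 9 10 5))^8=(10)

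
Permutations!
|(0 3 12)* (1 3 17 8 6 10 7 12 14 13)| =28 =|(0 17 8 6 10 7 12)(1 3 14 13)|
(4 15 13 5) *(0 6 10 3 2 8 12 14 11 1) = (0 6 10 3 2 8 12 14 11 1)(4 15 13 5) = [6, 0, 8, 2, 15, 4, 10, 7, 12, 9, 3, 1, 14, 5, 11, 13]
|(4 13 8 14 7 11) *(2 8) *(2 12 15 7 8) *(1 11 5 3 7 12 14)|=6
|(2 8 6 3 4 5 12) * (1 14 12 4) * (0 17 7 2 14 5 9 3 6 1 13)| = 22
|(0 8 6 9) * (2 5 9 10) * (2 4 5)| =7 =|(0 8 6 10 4 5 9)|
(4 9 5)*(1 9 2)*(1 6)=[0, 9, 6, 3, 2, 4, 1, 7, 8, 5]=(1 9 5 4 2 6)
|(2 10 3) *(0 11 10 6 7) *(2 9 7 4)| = |(0 11 10 3 9 7)(2 6 4)| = 6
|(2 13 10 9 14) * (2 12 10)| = |(2 13)(9 14 12 10)| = 4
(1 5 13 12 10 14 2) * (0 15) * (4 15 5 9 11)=(0 5 13 12 10 14 2 1 9 11 4 15)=[5, 9, 1, 3, 15, 13, 6, 7, 8, 11, 14, 4, 10, 12, 2, 0]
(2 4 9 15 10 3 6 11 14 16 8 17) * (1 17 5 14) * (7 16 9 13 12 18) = (1 17 2 4 13 12 18 7 16 8 5 14 9 15 10 3 6 11) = [0, 17, 4, 6, 13, 14, 11, 16, 5, 15, 3, 1, 18, 12, 9, 10, 8, 2, 7]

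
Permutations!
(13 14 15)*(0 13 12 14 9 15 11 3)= [13, 1, 2, 0, 4, 5, 6, 7, 8, 15, 10, 3, 14, 9, 11, 12]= (0 13 9 15 12 14 11 3)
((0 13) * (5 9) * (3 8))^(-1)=(0 13)(3 8)(5 9)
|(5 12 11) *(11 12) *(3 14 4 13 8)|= 10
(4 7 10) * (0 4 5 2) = (0 4 7 10 5 2) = [4, 1, 0, 3, 7, 2, 6, 10, 8, 9, 5]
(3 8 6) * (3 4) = (3 8 6 4) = [0, 1, 2, 8, 3, 5, 4, 7, 6]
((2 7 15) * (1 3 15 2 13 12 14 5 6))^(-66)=(1 5 12 15)(3 6 14 13)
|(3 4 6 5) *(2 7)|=4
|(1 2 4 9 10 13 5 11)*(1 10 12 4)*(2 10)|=6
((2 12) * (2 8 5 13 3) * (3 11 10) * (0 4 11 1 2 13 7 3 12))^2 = ((0 4 11 10 12 8 5 7 3 13 1 2))^2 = (0 11 12 5 3 1)(2 4 10 8 7 13)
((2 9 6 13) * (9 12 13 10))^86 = (2 13 12)(6 9 10)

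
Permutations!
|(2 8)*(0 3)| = 2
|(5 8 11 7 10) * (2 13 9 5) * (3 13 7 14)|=|(2 7 10)(3 13 9 5 8 11 14)|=21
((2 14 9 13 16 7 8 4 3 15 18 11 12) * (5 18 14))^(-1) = (2 12 11 18 5)(3 4 8 7 16 13 9 14 15)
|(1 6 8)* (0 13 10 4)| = 12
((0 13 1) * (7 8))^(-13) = (0 1 13)(7 8)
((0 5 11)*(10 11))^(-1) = ((0 5 10 11))^(-1) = (0 11 10 5)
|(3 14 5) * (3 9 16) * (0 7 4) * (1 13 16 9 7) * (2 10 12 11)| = 36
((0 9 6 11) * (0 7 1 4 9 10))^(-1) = ((0 10)(1 4 9 6 11 7))^(-1) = (0 10)(1 7 11 6 9 4)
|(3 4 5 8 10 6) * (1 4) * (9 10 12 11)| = |(1 4 5 8 12 11 9 10 6 3)| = 10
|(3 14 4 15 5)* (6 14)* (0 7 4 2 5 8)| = |(0 7 4 15 8)(2 5 3 6 14)| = 5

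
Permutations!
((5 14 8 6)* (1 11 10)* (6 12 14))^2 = ((1 11 10)(5 6)(8 12 14))^2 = (1 10 11)(8 14 12)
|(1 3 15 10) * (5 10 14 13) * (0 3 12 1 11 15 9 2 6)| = |(0 3 9 2 6)(1 12)(5 10 11 15 14 13)| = 30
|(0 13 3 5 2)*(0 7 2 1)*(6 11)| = |(0 13 3 5 1)(2 7)(6 11)| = 10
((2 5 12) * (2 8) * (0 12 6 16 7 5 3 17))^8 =((0 12 8 2 3 17)(5 6 16 7))^8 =(0 8 3)(2 17 12)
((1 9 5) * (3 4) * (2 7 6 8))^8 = ((1 9 5)(2 7 6 8)(3 4))^8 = (1 5 9)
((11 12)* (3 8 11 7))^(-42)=(3 12 8 7 11)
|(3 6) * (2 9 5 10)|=4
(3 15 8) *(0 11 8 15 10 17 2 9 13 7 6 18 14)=[11, 1, 9, 10, 4, 5, 18, 6, 3, 13, 17, 8, 12, 7, 0, 15, 16, 2, 14]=(0 11 8 3 10 17 2 9 13 7 6 18 14)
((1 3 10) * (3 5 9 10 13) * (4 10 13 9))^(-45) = ((1 5 4 10)(3 9 13))^(-45) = (13)(1 10 4 5)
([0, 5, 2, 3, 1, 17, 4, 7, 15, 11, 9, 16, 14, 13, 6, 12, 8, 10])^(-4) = [0, 12, 2, 3, 15, 14, 8, 7, 10, 1, 4, 5, 11, 13, 16, 9, 17, 6]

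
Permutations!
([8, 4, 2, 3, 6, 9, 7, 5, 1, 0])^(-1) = (0 9 5 7 6 4 1 8)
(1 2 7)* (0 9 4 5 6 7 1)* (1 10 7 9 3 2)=(0 3 2 10 7)(4 5 6 9)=[3, 1, 10, 2, 5, 6, 9, 0, 8, 4, 7]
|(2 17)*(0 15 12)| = 6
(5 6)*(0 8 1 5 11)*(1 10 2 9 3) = [8, 5, 9, 1, 4, 6, 11, 7, 10, 3, 2, 0] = (0 8 10 2 9 3 1 5 6 11)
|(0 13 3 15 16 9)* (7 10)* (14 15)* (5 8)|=14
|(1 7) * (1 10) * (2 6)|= 6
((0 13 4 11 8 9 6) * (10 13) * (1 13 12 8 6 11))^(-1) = (0 6 11 9 8 12 10)(1 4 13)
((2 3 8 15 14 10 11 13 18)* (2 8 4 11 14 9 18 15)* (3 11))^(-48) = (2 11 13 15 9 18 8)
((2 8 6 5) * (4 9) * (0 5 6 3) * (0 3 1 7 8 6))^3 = (0 6 2 5)(4 9)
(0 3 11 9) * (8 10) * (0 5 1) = (0 3 11 9 5 1)(8 10) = [3, 0, 2, 11, 4, 1, 6, 7, 10, 5, 8, 9]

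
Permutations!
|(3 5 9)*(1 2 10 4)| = 12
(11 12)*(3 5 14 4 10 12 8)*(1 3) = [0, 3, 2, 5, 10, 14, 6, 7, 1, 9, 12, 8, 11, 13, 4] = (1 3 5 14 4 10 12 11 8)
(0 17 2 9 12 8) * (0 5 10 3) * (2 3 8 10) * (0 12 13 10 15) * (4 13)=(0 17 3 12 15)(2 9 4 13 10 8 5)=[17, 1, 9, 12, 13, 2, 6, 7, 5, 4, 8, 11, 15, 10, 14, 0, 16, 3]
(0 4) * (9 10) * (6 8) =(0 4)(6 8)(9 10) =[4, 1, 2, 3, 0, 5, 8, 7, 6, 10, 9]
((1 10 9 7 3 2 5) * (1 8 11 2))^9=((1 10 9 7 3)(2 5 8 11))^9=(1 3 7 9 10)(2 5 8 11)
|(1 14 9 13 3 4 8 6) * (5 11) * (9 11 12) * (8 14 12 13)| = 30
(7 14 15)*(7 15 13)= [0, 1, 2, 3, 4, 5, 6, 14, 8, 9, 10, 11, 12, 7, 13, 15]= (15)(7 14 13)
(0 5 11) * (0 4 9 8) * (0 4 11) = (11)(0 5)(4 9 8) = [5, 1, 2, 3, 9, 0, 6, 7, 4, 8, 10, 11]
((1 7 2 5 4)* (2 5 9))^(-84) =((1 7 5 4)(2 9))^(-84) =(9)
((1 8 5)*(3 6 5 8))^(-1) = ((8)(1 3 6 5))^(-1) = (8)(1 5 6 3)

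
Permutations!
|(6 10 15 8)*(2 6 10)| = |(2 6)(8 10 15)| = 6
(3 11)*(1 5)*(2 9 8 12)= (1 5)(2 9 8 12)(3 11)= [0, 5, 9, 11, 4, 1, 6, 7, 12, 8, 10, 3, 2]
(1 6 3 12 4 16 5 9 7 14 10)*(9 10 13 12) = (1 6 3 9 7 14 13 12 4 16 5 10) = [0, 6, 2, 9, 16, 10, 3, 14, 8, 7, 1, 11, 4, 12, 13, 15, 5]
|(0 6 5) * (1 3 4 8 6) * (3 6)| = 12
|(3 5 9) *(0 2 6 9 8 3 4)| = 15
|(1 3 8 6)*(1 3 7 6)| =|(1 7 6 3 8)| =5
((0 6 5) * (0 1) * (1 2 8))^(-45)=((0 6 5 2 8 1))^(-45)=(0 2)(1 5)(6 8)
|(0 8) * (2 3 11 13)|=|(0 8)(2 3 11 13)|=4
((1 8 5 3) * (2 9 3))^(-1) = (1 3 9 2 5 8)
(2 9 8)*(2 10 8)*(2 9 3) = (2 3)(8 10) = [0, 1, 3, 2, 4, 5, 6, 7, 10, 9, 8]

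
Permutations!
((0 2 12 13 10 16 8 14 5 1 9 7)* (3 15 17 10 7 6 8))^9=(0 7 13 12 2)(1 8)(3 16 10 17 15)(5 6)(9 14)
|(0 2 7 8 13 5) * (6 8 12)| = 8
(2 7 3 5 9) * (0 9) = [9, 1, 7, 5, 4, 0, 6, 3, 8, 2] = (0 9 2 7 3 5)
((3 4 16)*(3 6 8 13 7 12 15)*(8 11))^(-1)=((3 4 16 6 11 8 13 7 12 15))^(-1)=(3 15 12 7 13 8 11 6 16 4)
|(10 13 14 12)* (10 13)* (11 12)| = |(11 12 13 14)| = 4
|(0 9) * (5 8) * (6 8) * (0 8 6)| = 4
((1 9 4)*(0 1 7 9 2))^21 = ((0 1 2)(4 7 9))^21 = (9)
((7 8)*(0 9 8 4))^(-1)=(0 4 7 8 9)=((0 9 8 7 4))^(-1)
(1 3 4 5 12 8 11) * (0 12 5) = (0 12 8 11 1 3 4) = [12, 3, 2, 4, 0, 5, 6, 7, 11, 9, 10, 1, 8]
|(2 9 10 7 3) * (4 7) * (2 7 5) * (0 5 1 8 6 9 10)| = |(0 5 2 10 4 1 8 6 9)(3 7)| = 18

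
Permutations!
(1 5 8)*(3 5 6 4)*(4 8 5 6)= [0, 4, 2, 6, 3, 5, 8, 7, 1]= (1 4 3 6 8)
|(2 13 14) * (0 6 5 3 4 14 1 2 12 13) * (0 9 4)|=28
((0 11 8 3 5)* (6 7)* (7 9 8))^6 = (0 3 9 7)(5 8 6 11)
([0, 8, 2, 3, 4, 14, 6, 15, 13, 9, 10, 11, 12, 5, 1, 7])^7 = [0, 13, 2, 3, 4, 1, 6, 15, 5, 9, 10, 11, 12, 14, 8, 7]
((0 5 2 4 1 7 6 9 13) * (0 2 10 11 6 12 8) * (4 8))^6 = ((0 5 10 11 6 9 13 2 8)(1 7 12 4))^6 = (0 13 11)(1 12)(2 6 5)(4 7)(8 9 10)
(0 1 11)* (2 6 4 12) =[1, 11, 6, 3, 12, 5, 4, 7, 8, 9, 10, 0, 2] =(0 1 11)(2 6 4 12)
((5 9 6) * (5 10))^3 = ((5 9 6 10))^3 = (5 10 6 9)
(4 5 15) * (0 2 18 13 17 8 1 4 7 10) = (0 2 18 13 17 8 1 4 5 15 7 10) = [2, 4, 18, 3, 5, 15, 6, 10, 1, 9, 0, 11, 12, 17, 14, 7, 16, 8, 13]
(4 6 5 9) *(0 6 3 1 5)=[6, 5, 2, 1, 3, 9, 0, 7, 8, 4]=(0 6)(1 5 9 4 3)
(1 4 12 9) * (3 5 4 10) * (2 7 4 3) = (1 10 2 7 4 12 9)(3 5) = [0, 10, 7, 5, 12, 3, 6, 4, 8, 1, 2, 11, 9]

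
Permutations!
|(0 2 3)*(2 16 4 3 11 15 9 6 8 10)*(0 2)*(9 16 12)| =|(0 12 9 6 8 10)(2 11 15 16 4 3)| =6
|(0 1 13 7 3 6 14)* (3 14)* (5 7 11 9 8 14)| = 14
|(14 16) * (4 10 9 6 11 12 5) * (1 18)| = 14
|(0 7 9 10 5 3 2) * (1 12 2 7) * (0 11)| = |(0 1 12 2 11)(3 7 9 10 5)| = 5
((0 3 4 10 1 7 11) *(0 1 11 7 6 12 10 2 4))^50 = (12)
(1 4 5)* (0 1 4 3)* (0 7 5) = (0 1 3 7 5 4) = [1, 3, 2, 7, 0, 4, 6, 5]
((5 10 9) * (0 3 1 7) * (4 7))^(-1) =(0 7 4 1 3)(5 9 10)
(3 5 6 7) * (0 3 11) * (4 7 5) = (0 3 4 7 11)(5 6) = [3, 1, 2, 4, 7, 6, 5, 11, 8, 9, 10, 0]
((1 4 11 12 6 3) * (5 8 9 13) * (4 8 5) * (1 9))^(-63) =(13)(1 8)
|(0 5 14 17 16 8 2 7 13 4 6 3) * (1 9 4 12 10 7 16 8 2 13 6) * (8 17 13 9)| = 36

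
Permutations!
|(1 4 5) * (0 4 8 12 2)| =|(0 4 5 1 8 12 2)| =7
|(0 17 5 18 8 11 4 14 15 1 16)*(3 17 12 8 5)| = |(0 12 8 11 4 14 15 1 16)(3 17)(5 18)| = 18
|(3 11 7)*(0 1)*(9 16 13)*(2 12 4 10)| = |(0 1)(2 12 4 10)(3 11 7)(9 16 13)| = 12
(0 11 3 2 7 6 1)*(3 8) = (0 11 8 3 2 7 6 1) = [11, 0, 7, 2, 4, 5, 1, 6, 3, 9, 10, 8]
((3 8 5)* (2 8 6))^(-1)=((2 8 5 3 6))^(-1)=(2 6 3 5 8)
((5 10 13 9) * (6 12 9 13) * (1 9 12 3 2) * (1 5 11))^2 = ((13)(1 9 11)(2 5 10 6 3))^2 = (13)(1 11 9)(2 10 3 5 6)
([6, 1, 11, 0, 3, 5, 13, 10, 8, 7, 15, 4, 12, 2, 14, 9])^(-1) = [3, 1, 13, 4, 11, 5, 0, 9, 8, 15, 7, 2, 12, 6, 14, 10]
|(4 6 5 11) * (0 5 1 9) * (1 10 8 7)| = |(0 5 11 4 6 10 8 7 1 9)| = 10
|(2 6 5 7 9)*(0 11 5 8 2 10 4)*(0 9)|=|(0 11 5 7)(2 6 8)(4 9 10)|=12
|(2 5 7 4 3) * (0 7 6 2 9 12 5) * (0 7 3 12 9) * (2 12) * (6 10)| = 12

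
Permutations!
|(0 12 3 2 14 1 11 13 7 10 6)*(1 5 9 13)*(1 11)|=11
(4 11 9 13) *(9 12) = [0, 1, 2, 3, 11, 5, 6, 7, 8, 13, 10, 12, 9, 4] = (4 11 12 9 13)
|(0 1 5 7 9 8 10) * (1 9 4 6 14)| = |(0 9 8 10)(1 5 7 4 6 14)| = 12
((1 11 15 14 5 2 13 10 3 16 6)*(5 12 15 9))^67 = (1 3 2 11 16 13 9 6 10 5)(12 15 14)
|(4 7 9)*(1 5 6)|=3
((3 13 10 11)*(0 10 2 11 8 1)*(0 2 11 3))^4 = ((0 10 8 1 2 3 13 11))^4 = (0 2)(1 11)(3 10)(8 13)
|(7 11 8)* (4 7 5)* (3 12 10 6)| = |(3 12 10 6)(4 7 11 8 5)| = 20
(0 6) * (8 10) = (0 6)(8 10) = [6, 1, 2, 3, 4, 5, 0, 7, 10, 9, 8]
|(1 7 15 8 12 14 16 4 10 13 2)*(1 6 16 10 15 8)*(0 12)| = 13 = |(0 12 14 10 13 2 6 16 4 15 1 7 8)|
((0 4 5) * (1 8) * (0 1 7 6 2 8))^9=(0 4 5 1)(2 8 7 6)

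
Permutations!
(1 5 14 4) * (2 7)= (1 5 14 4)(2 7)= [0, 5, 7, 3, 1, 14, 6, 2, 8, 9, 10, 11, 12, 13, 4]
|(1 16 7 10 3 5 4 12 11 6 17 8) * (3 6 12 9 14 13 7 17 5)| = |(1 16 17 8)(4 9 14 13 7 10 6 5)(11 12)| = 8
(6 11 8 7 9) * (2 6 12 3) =(2 6 11 8 7 9 12 3) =[0, 1, 6, 2, 4, 5, 11, 9, 7, 12, 10, 8, 3]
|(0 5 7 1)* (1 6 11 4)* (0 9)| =8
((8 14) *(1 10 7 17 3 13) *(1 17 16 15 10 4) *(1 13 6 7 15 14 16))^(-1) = (1 7 6 3 17 13 4)(8 14 16)(10 15) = ((1 4 13 17 3 6 7)(8 16 14)(10 15))^(-1)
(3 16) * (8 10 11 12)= (3 16)(8 10 11 12)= [0, 1, 2, 16, 4, 5, 6, 7, 10, 9, 11, 12, 8, 13, 14, 15, 3]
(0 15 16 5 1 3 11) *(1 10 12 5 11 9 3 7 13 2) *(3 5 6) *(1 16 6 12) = (0 15 6 3 9 5 10 1 7 13 2 16 11) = [15, 7, 16, 9, 4, 10, 3, 13, 8, 5, 1, 0, 12, 2, 14, 6, 11]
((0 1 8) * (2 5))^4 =((0 1 8)(2 5))^4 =(0 1 8)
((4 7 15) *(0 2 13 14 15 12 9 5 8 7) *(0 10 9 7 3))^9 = (0 8 9 4 14 2 3 5 10 15 13)(7 12)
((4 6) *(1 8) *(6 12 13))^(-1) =(1 8)(4 6 13 12)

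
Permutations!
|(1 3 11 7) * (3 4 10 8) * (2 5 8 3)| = 6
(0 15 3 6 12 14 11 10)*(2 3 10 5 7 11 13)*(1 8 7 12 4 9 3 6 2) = [15, 8, 6, 2, 9, 12, 4, 11, 7, 3, 0, 5, 14, 1, 13, 10] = (0 15 10)(1 8 7 11 5 12 14 13)(2 6 4 9 3)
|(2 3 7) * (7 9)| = 4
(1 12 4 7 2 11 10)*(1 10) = (1 12 4 7 2 11) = [0, 12, 11, 3, 7, 5, 6, 2, 8, 9, 10, 1, 4]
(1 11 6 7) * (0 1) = [1, 11, 2, 3, 4, 5, 7, 0, 8, 9, 10, 6] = (0 1 11 6 7)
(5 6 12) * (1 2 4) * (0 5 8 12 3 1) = (0 5 6 3 1 2 4)(8 12) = [5, 2, 4, 1, 0, 6, 3, 7, 12, 9, 10, 11, 8]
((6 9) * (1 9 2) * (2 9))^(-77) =(1 2)(6 9)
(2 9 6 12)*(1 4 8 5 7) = (1 4 8 5 7)(2 9 6 12) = [0, 4, 9, 3, 8, 7, 12, 1, 5, 6, 10, 11, 2]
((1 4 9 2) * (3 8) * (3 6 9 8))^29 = ((1 4 8 6 9 2))^29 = (1 2 9 6 8 4)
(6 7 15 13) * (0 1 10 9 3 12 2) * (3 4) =[1, 10, 0, 12, 3, 5, 7, 15, 8, 4, 9, 11, 2, 6, 14, 13] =(0 1 10 9 4 3 12 2)(6 7 15 13)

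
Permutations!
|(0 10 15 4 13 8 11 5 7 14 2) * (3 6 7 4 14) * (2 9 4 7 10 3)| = 14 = |(0 3 6 10 15 14 9 4 13 8 11 5 7 2)|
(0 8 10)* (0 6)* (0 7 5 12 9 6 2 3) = (0 8 10 2 3)(5 12 9 6 7) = [8, 1, 3, 0, 4, 12, 7, 5, 10, 6, 2, 11, 9]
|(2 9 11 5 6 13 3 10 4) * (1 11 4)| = |(1 11 5 6 13 3 10)(2 9 4)| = 21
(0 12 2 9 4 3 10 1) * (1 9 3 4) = [12, 0, 3, 10, 4, 5, 6, 7, 8, 1, 9, 11, 2] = (0 12 2 3 10 9 1)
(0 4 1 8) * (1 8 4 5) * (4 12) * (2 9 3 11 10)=(0 5 1 12 4 8)(2 9 3 11 10)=[5, 12, 9, 11, 8, 1, 6, 7, 0, 3, 2, 10, 4]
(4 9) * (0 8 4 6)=(0 8 4 9 6)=[8, 1, 2, 3, 9, 5, 0, 7, 4, 6]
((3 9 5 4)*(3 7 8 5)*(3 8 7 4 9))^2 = ((5 9 8))^2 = (5 8 9)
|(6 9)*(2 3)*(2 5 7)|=|(2 3 5 7)(6 9)|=4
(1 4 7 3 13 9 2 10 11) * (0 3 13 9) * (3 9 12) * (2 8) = [9, 4, 10, 12, 7, 5, 6, 13, 2, 8, 11, 1, 3, 0] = (0 9 8 2 10 11 1 4 7 13)(3 12)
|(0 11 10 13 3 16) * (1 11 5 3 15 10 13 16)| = |(0 5 3 1 11 13 15 10 16)| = 9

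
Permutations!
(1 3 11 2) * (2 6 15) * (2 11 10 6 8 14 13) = (1 3 10 6 15 11 8 14 13 2) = [0, 3, 1, 10, 4, 5, 15, 7, 14, 9, 6, 8, 12, 2, 13, 11]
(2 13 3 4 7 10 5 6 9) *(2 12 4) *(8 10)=(2 13 3)(4 7 8 10 5 6 9 12)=[0, 1, 13, 2, 7, 6, 9, 8, 10, 12, 5, 11, 4, 3]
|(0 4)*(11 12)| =2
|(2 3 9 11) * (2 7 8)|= |(2 3 9 11 7 8)|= 6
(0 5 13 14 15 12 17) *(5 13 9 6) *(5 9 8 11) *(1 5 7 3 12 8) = [13, 5, 2, 12, 4, 1, 9, 3, 11, 6, 10, 7, 17, 14, 15, 8, 16, 0] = (0 13 14 15 8 11 7 3 12 17)(1 5)(6 9)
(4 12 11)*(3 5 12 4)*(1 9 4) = (1 9 4)(3 5 12 11) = [0, 9, 2, 5, 1, 12, 6, 7, 8, 4, 10, 3, 11]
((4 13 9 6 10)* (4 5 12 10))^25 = ((4 13 9 6)(5 12 10))^25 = (4 13 9 6)(5 12 10)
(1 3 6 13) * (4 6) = (1 3 4 6 13) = [0, 3, 2, 4, 6, 5, 13, 7, 8, 9, 10, 11, 12, 1]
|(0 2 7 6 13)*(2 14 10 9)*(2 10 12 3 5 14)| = |(0 2 7 6 13)(3 5 14 12)(9 10)| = 20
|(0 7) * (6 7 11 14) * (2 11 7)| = 4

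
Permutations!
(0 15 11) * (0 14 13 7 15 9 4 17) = (0 9 4 17)(7 15 11 14 13) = [9, 1, 2, 3, 17, 5, 6, 15, 8, 4, 10, 14, 12, 7, 13, 11, 16, 0]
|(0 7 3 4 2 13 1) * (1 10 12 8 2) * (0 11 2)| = 11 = |(0 7 3 4 1 11 2 13 10 12 8)|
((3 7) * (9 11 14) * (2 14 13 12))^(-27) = (2 11)(3 7)(9 12)(13 14)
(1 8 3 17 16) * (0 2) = (0 2)(1 8 3 17 16) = [2, 8, 0, 17, 4, 5, 6, 7, 3, 9, 10, 11, 12, 13, 14, 15, 1, 16]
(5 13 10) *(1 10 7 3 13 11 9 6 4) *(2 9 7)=(1 10 5 11 7 3 13 2 9 6 4)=[0, 10, 9, 13, 1, 11, 4, 3, 8, 6, 5, 7, 12, 2]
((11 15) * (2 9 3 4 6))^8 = (15)(2 4 9 6 3)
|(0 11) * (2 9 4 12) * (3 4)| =|(0 11)(2 9 3 4 12)| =10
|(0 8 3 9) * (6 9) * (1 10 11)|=15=|(0 8 3 6 9)(1 10 11)|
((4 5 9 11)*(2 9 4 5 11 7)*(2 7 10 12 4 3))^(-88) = ((2 9 10 12 4 11 5 3))^(-88) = (12)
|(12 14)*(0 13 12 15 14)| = 6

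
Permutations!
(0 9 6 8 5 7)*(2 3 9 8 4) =(0 8 5 7)(2 3 9 6 4) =[8, 1, 3, 9, 2, 7, 4, 0, 5, 6]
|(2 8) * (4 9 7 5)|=4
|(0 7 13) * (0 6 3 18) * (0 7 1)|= 10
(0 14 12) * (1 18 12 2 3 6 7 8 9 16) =(0 14 2 3 6 7 8 9 16 1 18 12) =[14, 18, 3, 6, 4, 5, 7, 8, 9, 16, 10, 11, 0, 13, 2, 15, 1, 17, 12]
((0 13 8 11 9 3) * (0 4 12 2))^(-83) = (0 12 3 11 13 2 4 9 8)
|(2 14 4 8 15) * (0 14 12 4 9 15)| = |(0 14 9 15 2 12 4 8)| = 8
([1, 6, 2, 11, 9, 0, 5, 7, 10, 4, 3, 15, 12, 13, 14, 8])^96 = (3 11 15 8 10)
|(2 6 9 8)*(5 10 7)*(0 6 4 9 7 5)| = 12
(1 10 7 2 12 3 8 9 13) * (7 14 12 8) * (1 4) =[0, 10, 8, 7, 1, 5, 6, 2, 9, 13, 14, 11, 3, 4, 12] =(1 10 14 12 3 7 2 8 9 13 4)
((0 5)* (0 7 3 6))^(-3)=((0 5 7 3 6))^(-3)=(0 7 6 5 3)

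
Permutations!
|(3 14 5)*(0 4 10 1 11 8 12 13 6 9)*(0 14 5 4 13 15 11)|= |(0 13 6 9 14 4 10 1)(3 5)(8 12 15 11)|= 8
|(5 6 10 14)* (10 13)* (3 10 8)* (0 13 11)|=9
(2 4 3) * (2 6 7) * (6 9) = [0, 1, 4, 9, 3, 5, 7, 2, 8, 6] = (2 4 3 9 6 7)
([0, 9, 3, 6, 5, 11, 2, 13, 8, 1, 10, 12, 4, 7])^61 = [0, 9, 3, 6, 5, 11, 2, 13, 8, 1, 10, 12, 4, 7]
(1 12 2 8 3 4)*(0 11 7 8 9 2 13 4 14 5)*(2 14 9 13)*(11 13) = (0 13 4 1 12 2 11 7 8 3 9 14 5) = [13, 12, 11, 9, 1, 0, 6, 8, 3, 14, 10, 7, 2, 4, 5]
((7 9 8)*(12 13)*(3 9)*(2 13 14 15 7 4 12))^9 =(2 13)(3 9 8 4 12 14 15 7)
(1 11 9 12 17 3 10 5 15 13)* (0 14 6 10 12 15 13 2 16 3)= [14, 11, 16, 12, 4, 13, 10, 7, 8, 15, 5, 9, 17, 1, 6, 2, 3, 0]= (0 14 6 10 5 13 1 11 9 15 2 16 3 12 17)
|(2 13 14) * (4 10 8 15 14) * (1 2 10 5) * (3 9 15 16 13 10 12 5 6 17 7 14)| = 39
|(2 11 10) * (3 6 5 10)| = |(2 11 3 6 5 10)| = 6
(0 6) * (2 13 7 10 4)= (0 6)(2 13 7 10 4)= [6, 1, 13, 3, 2, 5, 0, 10, 8, 9, 4, 11, 12, 7]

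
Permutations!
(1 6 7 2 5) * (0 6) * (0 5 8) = (0 6 7 2 8)(1 5) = [6, 5, 8, 3, 4, 1, 7, 2, 0]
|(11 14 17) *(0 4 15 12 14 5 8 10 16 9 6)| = |(0 4 15 12 14 17 11 5 8 10 16 9 6)| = 13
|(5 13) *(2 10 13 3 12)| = 6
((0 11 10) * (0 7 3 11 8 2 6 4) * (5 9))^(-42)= (0 6 8 4 2)(3 10)(7 11)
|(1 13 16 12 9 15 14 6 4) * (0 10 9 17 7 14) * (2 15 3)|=|(0 10 9 3 2 15)(1 13 16 12 17 7 14 6 4)|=18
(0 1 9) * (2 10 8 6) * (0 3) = (0 1 9 3)(2 10 8 6) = [1, 9, 10, 0, 4, 5, 2, 7, 6, 3, 8]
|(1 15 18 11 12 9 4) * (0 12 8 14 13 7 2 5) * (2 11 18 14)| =|(18)(0 12 9 4 1 15 14 13 7 11 8 2 5)| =13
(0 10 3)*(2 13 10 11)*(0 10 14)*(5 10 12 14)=(0 11 2 13 5 10 3 12 14)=[11, 1, 13, 12, 4, 10, 6, 7, 8, 9, 3, 2, 14, 5, 0]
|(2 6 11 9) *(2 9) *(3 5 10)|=3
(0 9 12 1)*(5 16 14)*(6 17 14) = (0 9 12 1)(5 16 6 17 14) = [9, 0, 2, 3, 4, 16, 17, 7, 8, 12, 10, 11, 1, 13, 5, 15, 6, 14]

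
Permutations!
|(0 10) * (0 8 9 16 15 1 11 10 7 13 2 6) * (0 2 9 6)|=|(0 7 13 9 16 15 1 11 10 8 6 2)|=12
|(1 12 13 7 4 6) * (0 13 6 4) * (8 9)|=6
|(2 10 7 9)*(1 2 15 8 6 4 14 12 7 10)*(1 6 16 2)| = 10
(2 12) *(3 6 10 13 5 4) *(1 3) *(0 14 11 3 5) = [14, 5, 12, 6, 1, 4, 10, 7, 8, 9, 13, 3, 2, 0, 11] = (0 14 11 3 6 10 13)(1 5 4)(2 12)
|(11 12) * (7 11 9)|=|(7 11 12 9)|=4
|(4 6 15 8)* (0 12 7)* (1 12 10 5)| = |(0 10 5 1 12 7)(4 6 15 8)| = 12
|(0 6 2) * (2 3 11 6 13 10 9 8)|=6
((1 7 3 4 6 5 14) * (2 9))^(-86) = (1 5 4 7 14 6 3) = ((1 7 3 4 6 5 14)(2 9))^(-86)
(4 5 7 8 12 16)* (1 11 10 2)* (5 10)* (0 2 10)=(0 2 1 11 5 7 8 12 16 4)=[2, 11, 1, 3, 0, 7, 6, 8, 12, 9, 10, 5, 16, 13, 14, 15, 4]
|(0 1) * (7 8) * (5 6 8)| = 4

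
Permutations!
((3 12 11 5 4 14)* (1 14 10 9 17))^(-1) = (1 17 9 10 4 5 11 12 3 14)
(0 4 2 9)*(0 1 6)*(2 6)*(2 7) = (0 4 6)(1 7 2 9) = [4, 7, 9, 3, 6, 5, 0, 2, 8, 1]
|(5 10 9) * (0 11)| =6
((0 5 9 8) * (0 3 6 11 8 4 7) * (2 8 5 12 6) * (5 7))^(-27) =(0 11 12 7 6) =((0 12 6 11 7)(2 8 3)(4 5 9))^(-27)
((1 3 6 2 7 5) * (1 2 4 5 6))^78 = (2 4 7 5 6)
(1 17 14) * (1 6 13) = (1 17 14 6 13) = [0, 17, 2, 3, 4, 5, 13, 7, 8, 9, 10, 11, 12, 1, 6, 15, 16, 14]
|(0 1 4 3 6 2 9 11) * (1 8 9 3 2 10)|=12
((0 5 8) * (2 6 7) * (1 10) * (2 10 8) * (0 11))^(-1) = (0 11 8 1 10 7 6 2 5)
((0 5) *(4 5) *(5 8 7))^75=(8)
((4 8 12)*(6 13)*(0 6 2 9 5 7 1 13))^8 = ((0 6)(1 13 2 9 5 7)(4 8 12))^8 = (1 2 5)(4 12 8)(7 13 9)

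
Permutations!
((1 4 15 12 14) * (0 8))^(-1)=(0 8)(1 14 12 15 4)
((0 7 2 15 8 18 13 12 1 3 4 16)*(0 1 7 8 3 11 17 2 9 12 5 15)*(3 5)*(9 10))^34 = (0 8 18 13 3 4 16 1 11 17 2)(7 9)(10 12)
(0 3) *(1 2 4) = [3, 2, 4, 0, 1] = (0 3)(1 2 4)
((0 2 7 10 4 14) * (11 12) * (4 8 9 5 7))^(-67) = (0 2 4 14)(5 8 7 9 10)(11 12)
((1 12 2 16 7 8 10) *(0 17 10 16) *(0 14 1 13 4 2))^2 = ((0 17 10 13 4 2 14 1 12)(7 8 16))^2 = (0 10 4 14 12 17 13 2 1)(7 16 8)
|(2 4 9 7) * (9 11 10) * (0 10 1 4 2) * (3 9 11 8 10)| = |(0 3 9 7)(1 4 8 10 11)| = 20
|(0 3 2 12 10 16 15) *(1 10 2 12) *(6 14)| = 8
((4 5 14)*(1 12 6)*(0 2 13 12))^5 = (0 1 6 12 13 2)(4 14 5)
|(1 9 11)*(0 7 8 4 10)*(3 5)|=|(0 7 8 4 10)(1 9 11)(3 5)|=30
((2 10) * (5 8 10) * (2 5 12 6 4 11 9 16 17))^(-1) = (2 17 16 9 11 4 6 12)(5 10 8)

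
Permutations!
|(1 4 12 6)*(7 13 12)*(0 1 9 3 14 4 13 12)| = |(0 1 13)(3 14 4 7 12 6 9)| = 21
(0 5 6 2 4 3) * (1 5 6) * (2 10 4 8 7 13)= (0 6 10 4 3)(1 5)(2 8 7 13)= [6, 5, 8, 0, 3, 1, 10, 13, 7, 9, 4, 11, 12, 2]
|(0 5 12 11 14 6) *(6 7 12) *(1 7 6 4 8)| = 10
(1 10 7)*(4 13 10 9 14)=(1 9 14 4 13 10 7)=[0, 9, 2, 3, 13, 5, 6, 1, 8, 14, 7, 11, 12, 10, 4]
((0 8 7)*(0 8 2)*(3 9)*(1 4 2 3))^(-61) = (0 2 4 1 9 3)(7 8)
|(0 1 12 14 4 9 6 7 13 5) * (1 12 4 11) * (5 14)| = 24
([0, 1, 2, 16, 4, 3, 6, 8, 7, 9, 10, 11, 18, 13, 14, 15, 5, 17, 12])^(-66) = (18)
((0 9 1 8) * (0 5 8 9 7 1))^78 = ((0 7 1 9)(5 8))^78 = (0 1)(7 9)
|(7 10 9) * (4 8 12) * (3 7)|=|(3 7 10 9)(4 8 12)|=12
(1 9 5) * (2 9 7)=(1 7 2 9 5)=[0, 7, 9, 3, 4, 1, 6, 2, 8, 5]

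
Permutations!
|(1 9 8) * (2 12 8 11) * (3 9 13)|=8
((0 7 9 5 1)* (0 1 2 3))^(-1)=(0 3 2 5 9 7)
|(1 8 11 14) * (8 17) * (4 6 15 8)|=8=|(1 17 4 6 15 8 11 14)|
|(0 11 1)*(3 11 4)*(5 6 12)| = |(0 4 3 11 1)(5 6 12)| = 15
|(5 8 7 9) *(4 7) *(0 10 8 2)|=8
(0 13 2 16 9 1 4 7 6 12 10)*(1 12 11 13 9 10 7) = (0 9 12 7 6 11 13 2 16 10)(1 4) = [9, 4, 16, 3, 1, 5, 11, 6, 8, 12, 0, 13, 7, 2, 14, 15, 10]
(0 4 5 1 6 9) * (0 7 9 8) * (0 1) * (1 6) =[4, 1, 2, 3, 5, 0, 8, 9, 6, 7] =(0 4 5)(6 8)(7 9)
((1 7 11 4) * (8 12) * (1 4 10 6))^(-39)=(1 7 11 10 6)(8 12)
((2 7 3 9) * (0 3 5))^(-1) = (0 5 7 2 9 3) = ((0 3 9 2 7 5))^(-1)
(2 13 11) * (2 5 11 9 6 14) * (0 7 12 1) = [7, 0, 13, 3, 4, 11, 14, 12, 8, 6, 10, 5, 1, 9, 2] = (0 7 12 1)(2 13 9 6 14)(5 11)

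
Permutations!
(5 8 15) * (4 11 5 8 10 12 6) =(4 11 5 10 12 6)(8 15) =[0, 1, 2, 3, 11, 10, 4, 7, 15, 9, 12, 5, 6, 13, 14, 8]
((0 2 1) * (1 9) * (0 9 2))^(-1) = ((1 9))^(-1) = (1 9)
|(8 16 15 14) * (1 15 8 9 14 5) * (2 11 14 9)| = 6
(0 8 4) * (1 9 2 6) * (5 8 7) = (0 7 5 8 4)(1 9 2 6) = [7, 9, 6, 3, 0, 8, 1, 5, 4, 2]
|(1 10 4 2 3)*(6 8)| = 10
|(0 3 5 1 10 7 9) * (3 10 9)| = 7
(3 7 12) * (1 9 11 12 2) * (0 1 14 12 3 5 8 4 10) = (0 1 9 11 3 7 2 14 12 5 8 4 10) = [1, 9, 14, 7, 10, 8, 6, 2, 4, 11, 0, 3, 5, 13, 12]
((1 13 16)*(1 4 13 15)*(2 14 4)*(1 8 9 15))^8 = (2 13 14 16 4)(8 15 9) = ((2 14 4 13 16)(8 9 15))^8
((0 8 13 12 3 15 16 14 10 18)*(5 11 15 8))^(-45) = (0 15 10 5 16 18 11 14)(3 12 13 8)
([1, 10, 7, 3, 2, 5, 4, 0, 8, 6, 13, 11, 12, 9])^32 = [6, 4, 13, 3, 10, 5, 1, 9, 8, 0, 2, 11, 12, 7]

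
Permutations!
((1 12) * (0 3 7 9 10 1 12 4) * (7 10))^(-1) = ((12)(0 3 10 1 4)(7 9))^(-1) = (12)(0 4 1 10 3)(7 9)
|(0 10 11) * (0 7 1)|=|(0 10 11 7 1)|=5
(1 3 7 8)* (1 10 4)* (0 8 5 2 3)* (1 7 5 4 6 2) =(0 8 10 6 2 3 5 1)(4 7) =[8, 0, 3, 5, 7, 1, 2, 4, 10, 9, 6]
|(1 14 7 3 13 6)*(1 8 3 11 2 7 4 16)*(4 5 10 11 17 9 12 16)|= 44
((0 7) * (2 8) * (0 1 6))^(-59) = (0 7 1 6)(2 8)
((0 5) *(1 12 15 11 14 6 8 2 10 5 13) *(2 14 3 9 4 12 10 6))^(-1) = ((0 13 1 10 5)(2 6 8 14)(3 9 4 12 15 11))^(-1) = (0 5 10 1 13)(2 14 8 6)(3 11 15 12 4 9)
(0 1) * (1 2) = [2, 0, 1] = (0 2 1)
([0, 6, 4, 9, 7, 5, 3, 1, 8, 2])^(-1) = [0, 7, 9, 6, 2, 5, 1, 4, 8, 3]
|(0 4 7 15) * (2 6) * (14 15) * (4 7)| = |(0 7 14 15)(2 6)| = 4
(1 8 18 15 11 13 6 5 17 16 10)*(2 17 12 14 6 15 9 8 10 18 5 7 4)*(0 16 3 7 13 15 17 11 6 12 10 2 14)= (0 16 18 9 8 5 10 1 2 11 15 6 13 17 3 7 4 14 12)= [16, 2, 11, 7, 14, 10, 13, 4, 5, 8, 1, 15, 0, 17, 12, 6, 18, 3, 9]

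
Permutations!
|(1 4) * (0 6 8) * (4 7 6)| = 6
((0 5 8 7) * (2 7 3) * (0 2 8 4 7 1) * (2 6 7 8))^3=(0 8 1 4 2 5 3)(6 7)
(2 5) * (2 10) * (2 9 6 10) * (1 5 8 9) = [0, 5, 8, 3, 4, 2, 10, 7, 9, 6, 1] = (1 5 2 8 9 6 10)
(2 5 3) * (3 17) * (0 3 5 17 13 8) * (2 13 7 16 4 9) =(0 3 13 8)(2 17 5 7 16 4 9) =[3, 1, 17, 13, 9, 7, 6, 16, 0, 2, 10, 11, 12, 8, 14, 15, 4, 5]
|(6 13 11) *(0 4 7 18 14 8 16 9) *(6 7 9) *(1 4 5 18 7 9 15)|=30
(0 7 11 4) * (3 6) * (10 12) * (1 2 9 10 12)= (12)(0 7 11 4)(1 2 9 10)(3 6)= [7, 2, 9, 6, 0, 5, 3, 11, 8, 10, 1, 4, 12]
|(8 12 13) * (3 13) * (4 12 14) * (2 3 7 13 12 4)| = 7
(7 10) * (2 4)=(2 4)(7 10)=[0, 1, 4, 3, 2, 5, 6, 10, 8, 9, 7]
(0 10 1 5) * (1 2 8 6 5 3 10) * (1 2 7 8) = (0 2 1 3 10 7 8 6 5) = [2, 3, 1, 10, 4, 0, 5, 8, 6, 9, 7]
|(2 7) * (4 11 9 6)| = |(2 7)(4 11 9 6)| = 4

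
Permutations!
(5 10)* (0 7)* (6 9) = (0 7)(5 10)(6 9) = [7, 1, 2, 3, 4, 10, 9, 0, 8, 6, 5]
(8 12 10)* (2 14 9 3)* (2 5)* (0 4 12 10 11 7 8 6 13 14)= (0 4 12 11 7 8 10 6 13 14 9 3 5 2)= [4, 1, 0, 5, 12, 2, 13, 8, 10, 3, 6, 7, 11, 14, 9]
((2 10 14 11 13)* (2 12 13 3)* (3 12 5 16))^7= (2 16 13 11 10 3 5 12 14)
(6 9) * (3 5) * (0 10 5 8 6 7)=(0 10 5 3 8 6 9 7)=[10, 1, 2, 8, 4, 3, 9, 0, 6, 7, 5]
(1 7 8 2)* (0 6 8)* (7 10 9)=(0 6 8 2 1 10 9 7)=[6, 10, 1, 3, 4, 5, 8, 0, 2, 7, 9]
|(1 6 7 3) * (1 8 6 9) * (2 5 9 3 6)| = |(1 3 8 2 5 9)(6 7)| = 6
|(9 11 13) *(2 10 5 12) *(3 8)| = |(2 10 5 12)(3 8)(9 11 13)| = 12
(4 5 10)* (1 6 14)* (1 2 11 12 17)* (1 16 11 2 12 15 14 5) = (1 6 5 10 4)(11 15 14 12 17 16) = [0, 6, 2, 3, 1, 10, 5, 7, 8, 9, 4, 15, 17, 13, 12, 14, 11, 16]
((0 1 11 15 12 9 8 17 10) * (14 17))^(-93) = (0 14 12 1 17 9 11 10 8 15)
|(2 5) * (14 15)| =2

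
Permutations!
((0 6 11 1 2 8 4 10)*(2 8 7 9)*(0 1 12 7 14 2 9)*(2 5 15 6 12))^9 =(1 8 4 10)(2 15)(5 11)(6 14)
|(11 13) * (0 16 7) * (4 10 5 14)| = |(0 16 7)(4 10 5 14)(11 13)| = 12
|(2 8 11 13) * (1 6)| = |(1 6)(2 8 11 13)| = 4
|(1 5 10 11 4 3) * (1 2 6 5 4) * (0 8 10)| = |(0 8 10 11 1 4 3 2 6 5)| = 10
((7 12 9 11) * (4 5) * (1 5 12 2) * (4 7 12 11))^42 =(1 7)(2 5)(4 12)(9 11)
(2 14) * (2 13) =(2 14 13) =[0, 1, 14, 3, 4, 5, 6, 7, 8, 9, 10, 11, 12, 2, 13]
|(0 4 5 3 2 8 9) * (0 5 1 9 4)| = 7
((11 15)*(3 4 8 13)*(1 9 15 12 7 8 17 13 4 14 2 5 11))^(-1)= (1 15 9)(2 14 3 13 17 4 8 7 12 11 5)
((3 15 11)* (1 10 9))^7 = ((1 10 9)(3 15 11))^7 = (1 10 9)(3 15 11)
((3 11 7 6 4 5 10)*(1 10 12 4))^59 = (1 6 7 11 3 10)(4 12 5)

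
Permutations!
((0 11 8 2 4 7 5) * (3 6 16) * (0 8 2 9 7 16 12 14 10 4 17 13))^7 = ((0 11 2 17 13)(3 6 12 14 10 4 16)(5 8 9 7))^7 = (0 2 13 11 17)(5 7 9 8)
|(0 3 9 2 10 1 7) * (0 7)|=|(0 3 9 2 10 1)|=6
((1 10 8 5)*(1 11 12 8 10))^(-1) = ((5 11 12 8))^(-1) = (5 8 12 11)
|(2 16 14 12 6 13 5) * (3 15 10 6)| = 10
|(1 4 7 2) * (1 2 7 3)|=|(7)(1 4 3)|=3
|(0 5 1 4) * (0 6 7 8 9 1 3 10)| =|(0 5 3 10)(1 4 6 7 8 9)| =12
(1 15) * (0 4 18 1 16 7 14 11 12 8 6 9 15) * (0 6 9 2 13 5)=[4, 6, 13, 3, 18, 0, 2, 14, 9, 15, 10, 12, 8, 5, 11, 16, 7, 17, 1]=(0 4 18 1 6 2 13 5)(7 14 11 12 8 9 15 16)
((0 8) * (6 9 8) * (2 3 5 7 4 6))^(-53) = (0 2 3 5 7 4 6 9 8)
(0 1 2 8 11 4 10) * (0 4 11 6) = (11)(0 1 2 8 6)(4 10) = [1, 2, 8, 3, 10, 5, 0, 7, 6, 9, 4, 11]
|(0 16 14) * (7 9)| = |(0 16 14)(7 9)| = 6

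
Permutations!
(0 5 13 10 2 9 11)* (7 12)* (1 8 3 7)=[5, 8, 9, 7, 4, 13, 6, 12, 3, 11, 2, 0, 1, 10]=(0 5 13 10 2 9 11)(1 8 3 7 12)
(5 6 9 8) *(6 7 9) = (5 7 9 8) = [0, 1, 2, 3, 4, 7, 6, 9, 5, 8]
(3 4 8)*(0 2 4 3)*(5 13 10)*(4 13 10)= [2, 1, 13, 3, 8, 10, 6, 7, 0, 9, 5, 11, 12, 4]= (0 2 13 4 8)(5 10)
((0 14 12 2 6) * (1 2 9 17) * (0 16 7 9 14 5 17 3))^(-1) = ((0 5 17 1 2 6 16 7 9 3)(12 14))^(-1) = (0 3 9 7 16 6 2 1 17 5)(12 14)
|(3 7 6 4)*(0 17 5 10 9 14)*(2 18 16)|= |(0 17 5 10 9 14)(2 18 16)(3 7 6 4)|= 12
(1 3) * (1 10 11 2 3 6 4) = (1 6 4)(2 3 10 11) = [0, 6, 3, 10, 1, 5, 4, 7, 8, 9, 11, 2]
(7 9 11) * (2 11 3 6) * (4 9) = (2 11 7 4 9 3 6) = [0, 1, 11, 6, 9, 5, 2, 4, 8, 3, 10, 7]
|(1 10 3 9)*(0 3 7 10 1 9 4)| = |(0 3 4)(7 10)| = 6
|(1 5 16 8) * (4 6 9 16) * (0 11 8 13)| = |(0 11 8 1 5 4 6 9 16 13)| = 10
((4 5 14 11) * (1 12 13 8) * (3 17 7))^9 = (17)(1 12 13 8)(4 5 14 11)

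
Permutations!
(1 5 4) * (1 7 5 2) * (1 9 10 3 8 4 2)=(2 9 10 3 8 4 7 5)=[0, 1, 9, 8, 7, 2, 6, 5, 4, 10, 3]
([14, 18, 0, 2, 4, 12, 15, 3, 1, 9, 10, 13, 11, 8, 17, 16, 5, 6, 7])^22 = (0 5 18 17 11 3 15 8)(1 14 12 7 6 13 2 16)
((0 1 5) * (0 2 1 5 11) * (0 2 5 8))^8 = (1 2 11)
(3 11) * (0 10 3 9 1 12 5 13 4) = (0 10 3 11 9 1 12 5 13 4) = [10, 12, 2, 11, 0, 13, 6, 7, 8, 1, 3, 9, 5, 4]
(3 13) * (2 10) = (2 10)(3 13) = [0, 1, 10, 13, 4, 5, 6, 7, 8, 9, 2, 11, 12, 3]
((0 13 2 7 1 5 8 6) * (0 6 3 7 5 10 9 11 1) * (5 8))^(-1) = (0 7 3 8 2 13)(1 11 9 10)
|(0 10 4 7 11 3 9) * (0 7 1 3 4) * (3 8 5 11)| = 30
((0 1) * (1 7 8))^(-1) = ((0 7 8 1))^(-1) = (0 1 8 7)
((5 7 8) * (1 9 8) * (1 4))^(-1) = ((1 9 8 5 7 4))^(-1) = (1 4 7 5 8 9)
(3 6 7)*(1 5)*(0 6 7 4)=(0 6 4)(1 5)(3 7)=[6, 5, 2, 7, 0, 1, 4, 3]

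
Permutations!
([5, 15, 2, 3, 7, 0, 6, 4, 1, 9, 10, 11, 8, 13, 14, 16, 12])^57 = [5, 16, 2, 3, 7, 0, 6, 4, 15, 9, 10, 11, 1, 13, 14, 12, 8]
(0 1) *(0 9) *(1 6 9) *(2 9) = (0 6 2 9) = [6, 1, 9, 3, 4, 5, 2, 7, 8, 0]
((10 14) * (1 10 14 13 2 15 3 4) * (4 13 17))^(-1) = (1 4 17 10)(2 13 3 15)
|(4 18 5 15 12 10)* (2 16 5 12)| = 4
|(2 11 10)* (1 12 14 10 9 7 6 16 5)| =11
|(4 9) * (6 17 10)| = 6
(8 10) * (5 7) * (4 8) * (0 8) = (0 8 10 4)(5 7) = [8, 1, 2, 3, 0, 7, 6, 5, 10, 9, 4]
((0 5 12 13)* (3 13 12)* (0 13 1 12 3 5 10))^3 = (13)(0 10)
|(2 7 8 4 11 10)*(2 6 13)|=8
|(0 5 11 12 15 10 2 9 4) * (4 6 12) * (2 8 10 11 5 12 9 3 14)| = |(0 12 15 11 4)(2 3 14)(6 9)(8 10)| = 30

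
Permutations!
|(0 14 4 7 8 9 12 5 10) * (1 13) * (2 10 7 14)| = 30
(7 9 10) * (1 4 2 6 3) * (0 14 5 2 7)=[14, 4, 6, 1, 7, 2, 3, 9, 8, 10, 0, 11, 12, 13, 5]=(0 14 5 2 6 3 1 4 7 9 10)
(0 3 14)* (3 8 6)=(0 8 6 3 14)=[8, 1, 2, 14, 4, 5, 3, 7, 6, 9, 10, 11, 12, 13, 0]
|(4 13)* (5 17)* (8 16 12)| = 6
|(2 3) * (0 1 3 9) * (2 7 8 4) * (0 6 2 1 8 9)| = |(0 8 4 1 3 7 9 6 2)| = 9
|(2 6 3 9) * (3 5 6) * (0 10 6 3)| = 7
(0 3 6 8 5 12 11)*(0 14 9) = (0 3 6 8 5 12 11 14 9) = [3, 1, 2, 6, 4, 12, 8, 7, 5, 0, 10, 14, 11, 13, 9]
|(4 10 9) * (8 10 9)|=2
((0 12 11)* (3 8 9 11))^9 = ((0 12 3 8 9 11))^9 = (0 8)(3 11)(9 12)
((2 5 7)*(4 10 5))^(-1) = ((2 4 10 5 7))^(-1) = (2 7 5 10 4)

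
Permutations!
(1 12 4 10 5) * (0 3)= (0 3)(1 12 4 10 5)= [3, 12, 2, 0, 10, 1, 6, 7, 8, 9, 5, 11, 4]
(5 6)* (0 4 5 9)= (0 4 5 6 9)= [4, 1, 2, 3, 5, 6, 9, 7, 8, 0]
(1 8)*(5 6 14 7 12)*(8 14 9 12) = (1 14 7 8)(5 6 9 12) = [0, 14, 2, 3, 4, 6, 9, 8, 1, 12, 10, 11, 5, 13, 7]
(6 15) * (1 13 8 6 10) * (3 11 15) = (1 13 8 6 3 11 15 10) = [0, 13, 2, 11, 4, 5, 3, 7, 6, 9, 1, 15, 12, 8, 14, 10]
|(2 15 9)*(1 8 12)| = 3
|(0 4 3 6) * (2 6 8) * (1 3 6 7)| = |(0 4 6)(1 3 8 2 7)| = 15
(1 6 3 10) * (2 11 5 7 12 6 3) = (1 3 10)(2 11 5 7 12 6) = [0, 3, 11, 10, 4, 7, 2, 12, 8, 9, 1, 5, 6]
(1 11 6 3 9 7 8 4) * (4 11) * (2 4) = [0, 2, 4, 9, 1, 5, 3, 8, 11, 7, 10, 6] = (1 2 4)(3 9 7 8 11 6)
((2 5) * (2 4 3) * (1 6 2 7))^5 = ((1 6 2 5 4 3 7))^5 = (1 3 5 6 7 4 2)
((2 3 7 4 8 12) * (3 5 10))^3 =(2 3 8 5 7 12 10 4)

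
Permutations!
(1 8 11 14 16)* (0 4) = (0 4)(1 8 11 14 16) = [4, 8, 2, 3, 0, 5, 6, 7, 11, 9, 10, 14, 12, 13, 16, 15, 1]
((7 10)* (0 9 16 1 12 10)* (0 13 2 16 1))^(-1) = ((0 9 1 12 10 7 13 2 16))^(-1) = (0 16 2 13 7 10 12 1 9)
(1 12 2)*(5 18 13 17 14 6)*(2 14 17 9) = [0, 12, 1, 3, 4, 18, 5, 7, 8, 2, 10, 11, 14, 9, 6, 15, 16, 17, 13] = (1 12 14 6 5 18 13 9 2)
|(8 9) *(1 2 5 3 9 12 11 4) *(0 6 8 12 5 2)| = 10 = |(0 6 8 5 3 9 12 11 4 1)|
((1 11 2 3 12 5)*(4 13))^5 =((1 11 2 3 12 5)(4 13))^5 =(1 5 12 3 2 11)(4 13)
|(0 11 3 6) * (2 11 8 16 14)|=8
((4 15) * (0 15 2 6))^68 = (0 2 15 6 4)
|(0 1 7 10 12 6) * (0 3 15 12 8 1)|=4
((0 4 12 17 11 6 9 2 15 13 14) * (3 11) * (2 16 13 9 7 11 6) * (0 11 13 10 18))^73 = (0 11 12 15 3 16 7 18 14 4 2 17 9 6 10 13)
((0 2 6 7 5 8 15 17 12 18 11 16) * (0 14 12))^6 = ((0 2 6 7 5 8 15 17)(11 16 14 12 18))^6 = (0 15 5 6)(2 17 8 7)(11 16 14 12 18)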